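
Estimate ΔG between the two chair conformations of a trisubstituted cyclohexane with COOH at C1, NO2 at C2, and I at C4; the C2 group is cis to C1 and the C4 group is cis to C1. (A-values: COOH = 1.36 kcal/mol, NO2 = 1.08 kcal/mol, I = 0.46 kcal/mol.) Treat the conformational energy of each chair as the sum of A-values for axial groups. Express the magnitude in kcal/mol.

0.18 kcal/mol

Chair I (carboxyl axial, nitro equatorial, iodo equatorial): E = 1.36 kcal/mol.
Chair II (carboxyl equatorial, nitro axial, iodo axial): E = 1.54 kcal/mol.
ΔE = 1.54 − 1.36 = 0.18 kcal/mol; chair I is more stable.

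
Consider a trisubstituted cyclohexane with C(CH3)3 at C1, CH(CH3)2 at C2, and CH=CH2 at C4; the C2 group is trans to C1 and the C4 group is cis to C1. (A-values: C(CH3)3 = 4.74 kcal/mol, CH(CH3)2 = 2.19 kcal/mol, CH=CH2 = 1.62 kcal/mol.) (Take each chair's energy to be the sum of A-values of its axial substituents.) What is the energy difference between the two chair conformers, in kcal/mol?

Chair I (tert-butyl axial, isopropyl axial, vinyl equatorial): E = 6.93 kcal/mol.
Chair II (tert-butyl equatorial, isopropyl equatorial, vinyl axial): E = 1.62 kcal/mol.
ΔE = 6.93 − 1.62 = 5.31 kcal/mol; chair II is more stable.

5.31 kcal/mol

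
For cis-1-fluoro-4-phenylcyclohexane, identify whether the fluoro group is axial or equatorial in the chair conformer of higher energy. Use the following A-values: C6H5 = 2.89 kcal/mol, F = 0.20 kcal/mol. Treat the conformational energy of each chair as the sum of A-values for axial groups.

equatorial

C1 and C4 have opposite parity, so for the cis isomer the two substituents are one axial and one equatorial in each chair.
Chair I (phenyl axial, fluoro equatorial): E = 2.89 kcal/mol.
Chair II (phenyl equatorial, fluoro axial): E = 0.20 kcal/mol.
Chair I is the less stable (higher-energy) conformer, and in that chair the fluoro group is equatorial.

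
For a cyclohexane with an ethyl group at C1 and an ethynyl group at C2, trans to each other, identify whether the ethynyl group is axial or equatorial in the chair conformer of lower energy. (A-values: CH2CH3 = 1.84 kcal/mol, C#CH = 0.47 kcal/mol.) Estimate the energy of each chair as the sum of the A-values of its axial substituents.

C1 and C2 have opposite parity, so for the trans isomer the two substituents are e,e in one chair and a,a in the other.
Chair I (ethyl axial, ethynyl axial): E = 2.31 kcal/mol.
Chair II (ethyl equatorial, ethynyl equatorial): E = 0.00 kcal/mol.
Chair II is the more stable (lower-energy) conformer, and in that chair the ethynyl group is equatorial.

equatorial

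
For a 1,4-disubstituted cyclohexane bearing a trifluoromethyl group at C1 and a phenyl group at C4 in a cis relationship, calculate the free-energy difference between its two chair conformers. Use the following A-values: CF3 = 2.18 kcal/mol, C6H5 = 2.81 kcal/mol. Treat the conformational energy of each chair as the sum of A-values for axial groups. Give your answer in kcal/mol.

C1 and C4 have opposite parity, so for the cis isomer the two substituents are one axial and one equatorial in each chair.
Chair I (trifluoromethyl axial, phenyl equatorial): E = 2.18 kcal/mol.
Chair II (trifluoromethyl equatorial, phenyl axial): E = 2.81 kcal/mol.
ΔE = 2.81 − 2.18 = 0.63 kcal/mol; chair I is more stable.

0.63 kcal/mol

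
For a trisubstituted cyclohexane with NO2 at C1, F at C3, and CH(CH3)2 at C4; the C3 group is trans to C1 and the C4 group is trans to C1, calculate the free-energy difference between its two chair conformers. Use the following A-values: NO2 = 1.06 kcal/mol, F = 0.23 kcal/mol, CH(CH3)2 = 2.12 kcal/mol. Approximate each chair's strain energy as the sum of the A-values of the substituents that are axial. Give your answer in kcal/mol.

2.95 kcal/mol

Chair I (nitro axial, fluoro equatorial, isopropyl axial): E = 3.18 kcal/mol.
Chair II (nitro equatorial, fluoro axial, isopropyl equatorial): E = 0.23 kcal/mol.
ΔE = 3.18 − 0.23 = 2.95 kcal/mol; chair II is more stable.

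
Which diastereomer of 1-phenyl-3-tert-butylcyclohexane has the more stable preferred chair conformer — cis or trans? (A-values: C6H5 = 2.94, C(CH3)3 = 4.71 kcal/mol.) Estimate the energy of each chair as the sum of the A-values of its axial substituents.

cis

At 1,3 positions (parity same): cis → (e,e or a,a); trans → (a,e or e,a).
Best chair for cis: E = 0.00 kcal/mol; best chair for trans: E = 2.94 kcal/mol.
The cis isomer is lower by 2.94 kcal/mol.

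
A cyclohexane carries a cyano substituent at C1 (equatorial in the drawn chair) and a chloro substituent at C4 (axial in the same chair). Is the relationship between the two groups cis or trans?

cis

C1 and C4 have opposite parity, so their axial bonds point in opposite directions.
With opposite-parity carbons, two substituents on the same face are one axial and one equatorial; opposite faces give both axial or both equatorial.
Here the groups are equatorial/axial → same face → cis.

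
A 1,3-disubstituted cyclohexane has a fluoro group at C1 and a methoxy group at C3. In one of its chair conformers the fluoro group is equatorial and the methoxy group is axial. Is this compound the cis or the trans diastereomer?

trans

C1 and C3 have the same parity, so their axial bonds point in the same direction.
With same-parity carbons, two substituents on the same face are both axial or both equatorial; opposite faces give one of each.
Here the groups are equatorial/axial → opposite face → trans.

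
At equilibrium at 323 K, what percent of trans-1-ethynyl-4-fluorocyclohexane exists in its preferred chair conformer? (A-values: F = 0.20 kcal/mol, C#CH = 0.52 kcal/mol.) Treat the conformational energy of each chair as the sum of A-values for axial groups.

C1 and C4 have opposite parity, so for the trans isomer the two substituents are e,e in one chair and a,a in the other.
Chair I (fluoro axial, ethynyl axial): E = 0.72 kcal/mol; chair II (fluoro equatorial, ethynyl equatorial): E = 0.00 kcal/mol.
ΔG = 0.72 kcal/mol between the two chairs.
K = exp(ΔG/RT) with R = 1.987×10⁻³ kcal mol⁻¹ K⁻¹ and T = 323 K gives K ≈ 3.07.
Fraction in the lower-energy chair = K/(K+1) = 75.4%.

75.4%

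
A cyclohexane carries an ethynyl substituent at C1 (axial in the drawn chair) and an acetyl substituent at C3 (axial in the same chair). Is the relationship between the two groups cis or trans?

C1 and C3 have the same parity, so their axial bonds point in the same direction.
With same-parity carbons, two substituents on the same face are both axial or both equatorial; opposite faces give one of each.
Here the groups are axial/axial → same face → cis.

cis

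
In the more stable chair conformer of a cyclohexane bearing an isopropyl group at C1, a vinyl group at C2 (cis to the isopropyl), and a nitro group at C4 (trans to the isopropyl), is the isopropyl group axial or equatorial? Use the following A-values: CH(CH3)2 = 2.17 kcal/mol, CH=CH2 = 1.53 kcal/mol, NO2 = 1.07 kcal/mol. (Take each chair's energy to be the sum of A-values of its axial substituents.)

equatorial

Chair I (isopropyl axial, vinyl equatorial, nitro axial): E = 3.24 kcal/mol.
Chair II (isopropyl equatorial, vinyl axial, nitro equatorial): E = 1.53 kcal/mol.
Chair II is the more stable (lower-energy) conformer, and in that chair the isopropyl group is equatorial.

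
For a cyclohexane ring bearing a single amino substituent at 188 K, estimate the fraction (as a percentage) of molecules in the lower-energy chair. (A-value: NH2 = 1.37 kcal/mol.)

One chair has the amino group axial (E = 1.37 kcal/mol) and the other has it equatorial (E = 0).
ΔG = 1.37 kcal/mol between the two chairs.
K = exp(ΔG/RT) with R = 1.987×10⁻³ kcal mol⁻¹ K⁻¹ and T = 188 K gives K ≈ 39.2.
Fraction in the lower-energy chair = K/(K+1) = 97.5%.

97.5%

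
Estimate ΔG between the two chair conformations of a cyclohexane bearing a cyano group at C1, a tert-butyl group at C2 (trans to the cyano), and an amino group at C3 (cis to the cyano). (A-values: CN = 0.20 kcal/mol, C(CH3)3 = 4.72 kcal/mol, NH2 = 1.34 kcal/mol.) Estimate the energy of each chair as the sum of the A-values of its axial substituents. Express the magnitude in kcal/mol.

Chair I (cyano axial, tert-butyl axial, amino axial): E = 6.26 kcal/mol.
Chair II (cyano equatorial, tert-butyl equatorial, amino equatorial): E = 0.00 kcal/mol.
ΔE = 6.26 − 0.00 = 6.26 kcal/mol; chair II is more stable.

6.26 kcal/mol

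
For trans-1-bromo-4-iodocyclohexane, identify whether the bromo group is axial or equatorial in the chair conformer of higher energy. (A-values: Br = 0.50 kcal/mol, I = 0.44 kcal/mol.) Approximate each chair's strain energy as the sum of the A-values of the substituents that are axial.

C1 and C4 have opposite parity, so for the trans isomer the two substituents are e,e in one chair and a,a in the other.
Chair I (bromo axial, iodo axial): E = 0.94 kcal/mol.
Chair II (bromo equatorial, iodo equatorial): E = 0.00 kcal/mol.
Chair I is the less stable (higher-energy) conformer, and in that chair the bromo group is axial.

axial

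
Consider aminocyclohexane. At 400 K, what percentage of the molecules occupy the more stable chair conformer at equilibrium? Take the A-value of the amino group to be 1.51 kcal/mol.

87.0%

One chair has the amino group axial (E = 1.51 kcal/mol) and the other has it equatorial (E = 0).
ΔG = 1.51 kcal/mol between the two chairs.
K = exp(ΔG/RT) with R = 1.987×10⁻³ kcal mol⁻¹ K⁻¹ and T = 400 K gives K ≈ 6.68.
Fraction in the lower-energy chair = K/(K+1) = 87.0%.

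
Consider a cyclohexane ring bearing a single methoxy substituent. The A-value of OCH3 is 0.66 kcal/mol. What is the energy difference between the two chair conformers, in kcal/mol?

A monosubstituted cyclohexane has one chair with the methoxy group axial (E = A = 0.66 kcal/mol) and one with it equatorial (E = 0).
ΔE = 0.66 − 0 = 0.66 kcal/mol.

0.66 kcal/mol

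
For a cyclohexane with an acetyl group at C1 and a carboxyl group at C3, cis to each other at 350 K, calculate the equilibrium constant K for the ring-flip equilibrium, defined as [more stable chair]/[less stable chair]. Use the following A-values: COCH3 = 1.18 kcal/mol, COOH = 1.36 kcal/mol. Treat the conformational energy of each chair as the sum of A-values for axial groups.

C1 and C3 have the same parity, so for the cis isomer the two substituents are e,e in one chair and a,a in the other.
Chair I (acetyl axial, carboxyl axial): E = 2.54 kcal/mol; chair II (acetyl equatorial, carboxyl equatorial): E = 0.00 kcal/mol.
ΔG = 2.54 kcal/mol between the two chairs.
K = exp(ΔG/RT) with R = 1.987×10⁻³ kcal mol⁻¹ K⁻¹ and T = 350 K gives K ≈ 38.6.

K ≈ 38.6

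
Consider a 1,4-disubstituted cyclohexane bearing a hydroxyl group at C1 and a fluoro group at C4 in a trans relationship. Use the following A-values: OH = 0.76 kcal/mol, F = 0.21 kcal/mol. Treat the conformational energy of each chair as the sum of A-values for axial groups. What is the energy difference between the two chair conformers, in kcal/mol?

C1 and C4 have opposite parity, so for the trans isomer the two substituents are e,e in one chair and a,a in the other.
Chair I (hydroxyl axial, fluoro axial): E = 0.97 kcal/mol.
Chair II (hydroxyl equatorial, fluoro equatorial): E = 0.00 kcal/mol.
ΔE = 0.97 − 0.00 = 0.97 kcal/mol; chair II is more stable.

0.97 kcal/mol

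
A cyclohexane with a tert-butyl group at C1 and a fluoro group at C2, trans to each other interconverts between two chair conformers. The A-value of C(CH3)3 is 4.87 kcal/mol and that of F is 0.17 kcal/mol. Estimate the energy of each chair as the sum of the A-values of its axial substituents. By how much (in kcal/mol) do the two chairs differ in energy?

C1 and C2 have opposite parity, so for the trans isomer the two substituents are e,e in one chair and a,a in the other.
Chair I (tert-butyl axial, fluoro axial): E = 5.04 kcal/mol.
Chair II (tert-butyl equatorial, fluoro equatorial): E = 0.00 kcal/mol.
ΔE = 5.04 − 0.00 = 5.04 kcal/mol; chair II is more stable.

5.04 kcal/mol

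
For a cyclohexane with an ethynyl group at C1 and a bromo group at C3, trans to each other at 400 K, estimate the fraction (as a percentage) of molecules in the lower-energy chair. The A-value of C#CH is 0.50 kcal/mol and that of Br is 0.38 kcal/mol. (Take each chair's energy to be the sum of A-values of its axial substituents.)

53.8%

C1 and C3 have the same parity, so for the trans isomer the two substituents are one axial and one equatorial in each chair.
Chair I (ethynyl axial, bromo equatorial): E = 0.50 kcal/mol; chair II (ethynyl equatorial, bromo axial): E = 0.38 kcal/mol.
ΔG = 0.12 kcal/mol between the two chairs.
K = exp(ΔG/RT) with R = 1.987×10⁻³ kcal mol⁻¹ K⁻¹ and T = 400 K gives K ≈ 1.16.
Fraction in the lower-energy chair = K/(K+1) = 53.8%.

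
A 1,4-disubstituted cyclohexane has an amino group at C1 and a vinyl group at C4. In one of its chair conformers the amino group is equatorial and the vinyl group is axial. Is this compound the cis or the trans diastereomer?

cis

C1 and C4 have opposite parity, so their axial bonds point in opposite directions.
With opposite-parity carbons, two substituents on the same face are one axial and one equatorial; opposite faces give both axial or both equatorial.
Here the groups are equatorial/axial → same face → cis.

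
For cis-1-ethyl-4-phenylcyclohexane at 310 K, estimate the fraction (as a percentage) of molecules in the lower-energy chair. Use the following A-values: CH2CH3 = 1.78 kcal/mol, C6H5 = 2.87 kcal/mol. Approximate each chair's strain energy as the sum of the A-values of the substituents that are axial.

85.4%

C1 and C4 have opposite parity, so for the cis isomer the two substituents are one axial and one equatorial in each chair.
Chair I (ethyl axial, phenyl equatorial): E = 1.78 kcal/mol; chair II (ethyl equatorial, phenyl axial): E = 2.87 kcal/mol.
ΔG = 1.09 kcal/mol between the two chairs.
K = exp(ΔG/RT) with R = 1.987×10⁻³ kcal mol⁻¹ K⁻¹ and T = 310 K gives K ≈ 5.87.
Fraction in the lower-energy chair = K/(K+1) = 85.4%.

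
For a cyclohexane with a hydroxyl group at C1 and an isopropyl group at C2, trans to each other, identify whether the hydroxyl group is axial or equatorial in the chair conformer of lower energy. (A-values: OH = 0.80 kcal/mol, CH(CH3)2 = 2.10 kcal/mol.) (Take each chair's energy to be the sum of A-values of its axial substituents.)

C1 and C2 have opposite parity, so for the trans isomer the two substituents are e,e in one chair and a,a in the other.
Chair I (hydroxyl axial, isopropyl axial): E = 2.90 kcal/mol.
Chair II (hydroxyl equatorial, isopropyl equatorial): E = 0.00 kcal/mol.
Chair II is the more stable (lower-energy) conformer, and in that chair the hydroxyl group is equatorial.

equatorial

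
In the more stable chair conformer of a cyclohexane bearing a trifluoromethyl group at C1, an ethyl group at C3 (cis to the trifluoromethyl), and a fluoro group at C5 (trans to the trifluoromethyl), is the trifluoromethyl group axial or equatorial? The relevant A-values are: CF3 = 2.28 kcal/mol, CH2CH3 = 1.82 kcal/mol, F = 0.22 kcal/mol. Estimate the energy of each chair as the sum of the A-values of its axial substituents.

Chair I (trifluoromethyl axial, ethyl axial, fluoro equatorial): E = 4.10 kcal/mol.
Chair II (trifluoromethyl equatorial, ethyl equatorial, fluoro axial): E = 0.22 kcal/mol.
Chair II is the more stable (lower-energy) conformer, and in that chair the trifluoromethyl group is equatorial.

equatorial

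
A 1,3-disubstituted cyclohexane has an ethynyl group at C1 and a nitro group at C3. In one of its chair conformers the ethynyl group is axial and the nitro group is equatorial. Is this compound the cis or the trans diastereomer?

C1 and C3 have the same parity, so their axial bonds point in the same direction.
With same-parity carbons, two substituents on the same face are both axial or both equatorial; opposite faces give one of each.
Here the groups are axial/equatorial → opposite face → trans.

trans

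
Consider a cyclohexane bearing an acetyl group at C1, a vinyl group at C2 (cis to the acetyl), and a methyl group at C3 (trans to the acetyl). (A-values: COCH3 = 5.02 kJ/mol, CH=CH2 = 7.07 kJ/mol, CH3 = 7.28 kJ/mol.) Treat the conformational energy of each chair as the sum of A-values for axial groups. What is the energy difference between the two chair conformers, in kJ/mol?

Chair I (acetyl axial, vinyl equatorial, methyl equatorial): E = 5.02 kJ/mol.
Chair II (acetyl equatorial, vinyl axial, methyl axial): E = 14.35 kJ/mol.
ΔE = 14.35 − 5.02 = 9.33 kJ/mol; chair I is more stable.

9.33 kJ/mol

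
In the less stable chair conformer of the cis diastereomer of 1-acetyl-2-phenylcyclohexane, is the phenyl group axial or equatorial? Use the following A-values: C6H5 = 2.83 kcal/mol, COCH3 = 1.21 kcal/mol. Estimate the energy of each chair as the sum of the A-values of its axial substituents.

C1 and C2 have opposite parity, so for the cis isomer the two substituents are one axial and one equatorial in each chair.
Chair I (phenyl axial, acetyl equatorial): E = 2.83 kcal/mol.
Chair II (phenyl equatorial, acetyl axial): E = 1.21 kcal/mol.
Chair I is the less stable (higher-energy) conformer, and in that chair the phenyl group is axial.

axial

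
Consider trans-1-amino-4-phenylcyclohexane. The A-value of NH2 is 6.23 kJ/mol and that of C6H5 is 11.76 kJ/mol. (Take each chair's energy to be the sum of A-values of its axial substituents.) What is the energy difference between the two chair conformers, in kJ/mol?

17.99 kJ/mol

C1 and C4 have opposite parity, so for the trans isomer the two substituents are e,e in one chair and a,a in the other.
Chair I (amino axial, phenyl axial): E = 17.99 kJ/mol.
Chair II (amino equatorial, phenyl equatorial): E = 0.00 kJ/mol.
ΔE = 17.99 − 0.00 = 17.99 kJ/mol; chair II is more stable.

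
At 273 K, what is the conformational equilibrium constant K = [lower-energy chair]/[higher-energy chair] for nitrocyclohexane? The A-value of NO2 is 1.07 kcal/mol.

K ≈ 7.19

One chair has the nitro group axial (E = 1.07 kcal/mol) and the other has it equatorial (E = 0).
ΔG = 1.07 kcal/mol between the two chairs.
K = exp(ΔG/RT) with R = 1.987×10⁻³ kcal mol⁻¹ K⁻¹ and T = 273 K gives K ≈ 7.19.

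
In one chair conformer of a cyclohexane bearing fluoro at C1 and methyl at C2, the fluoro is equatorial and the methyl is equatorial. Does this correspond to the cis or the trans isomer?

trans

C1 and C2 have opposite parity, so their axial bonds point in opposite directions.
With opposite-parity carbons, two substituents on the same face are one axial and one equatorial; opposite faces give both axial or both equatorial.
Here the groups are equatorial/equatorial → opposite face → trans.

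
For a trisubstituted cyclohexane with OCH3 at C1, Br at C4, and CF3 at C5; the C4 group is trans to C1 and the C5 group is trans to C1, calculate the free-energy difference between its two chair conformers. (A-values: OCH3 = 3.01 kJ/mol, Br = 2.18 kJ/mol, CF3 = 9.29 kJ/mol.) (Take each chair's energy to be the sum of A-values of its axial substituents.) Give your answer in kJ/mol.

4.10 kJ/mol

Chair I (methoxy axial, bromo axial, trifluoromethyl equatorial): E = 5.19 kJ/mol.
Chair II (methoxy equatorial, bromo equatorial, trifluoromethyl axial): E = 9.29 kJ/mol.
ΔE = 9.29 − 5.19 = 4.10 kJ/mol; chair I is more stable.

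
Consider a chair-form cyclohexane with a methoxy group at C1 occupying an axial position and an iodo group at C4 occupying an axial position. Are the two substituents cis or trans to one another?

trans

C1 and C4 have opposite parity, so their axial bonds point in opposite directions.
With opposite-parity carbons, two substituents on the same face are one axial and one equatorial; opposite faces give both axial or both equatorial.
Here the groups are axial/axial → opposite face → trans.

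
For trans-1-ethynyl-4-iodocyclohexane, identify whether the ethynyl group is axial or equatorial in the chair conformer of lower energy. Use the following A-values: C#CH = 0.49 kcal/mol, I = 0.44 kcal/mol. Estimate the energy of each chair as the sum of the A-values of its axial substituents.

C1 and C4 have opposite parity, so for the trans isomer the two substituents are e,e in one chair and a,a in the other.
Chair I (ethynyl axial, iodo axial): E = 0.93 kcal/mol.
Chair II (ethynyl equatorial, iodo equatorial): E = 0.00 kcal/mol.
Chair II is the more stable (lower-energy) conformer, and in that chair the ethynyl group is equatorial.

equatorial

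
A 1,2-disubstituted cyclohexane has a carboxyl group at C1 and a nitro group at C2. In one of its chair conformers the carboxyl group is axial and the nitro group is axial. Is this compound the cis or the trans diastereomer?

C1 and C2 have opposite parity, so their axial bonds point in opposite directions.
With opposite-parity carbons, two substituents on the same face are one axial and one equatorial; opposite faces give both axial or both equatorial.
Here the groups are axial/axial → opposite face → trans.

trans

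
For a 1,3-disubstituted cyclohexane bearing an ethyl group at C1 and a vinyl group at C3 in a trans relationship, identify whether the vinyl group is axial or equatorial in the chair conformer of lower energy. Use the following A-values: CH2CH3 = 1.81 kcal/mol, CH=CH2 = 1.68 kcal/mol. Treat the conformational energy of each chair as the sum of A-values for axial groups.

axial

C1 and C3 have the same parity, so for the trans isomer the two substituents are one axial and one equatorial in each chair.
Chair I (ethyl axial, vinyl equatorial): E = 1.81 kcal/mol.
Chair II (ethyl equatorial, vinyl axial): E = 1.68 kcal/mol.
Chair II is the more stable (lower-energy) conformer, and in that chair the vinyl group is axial.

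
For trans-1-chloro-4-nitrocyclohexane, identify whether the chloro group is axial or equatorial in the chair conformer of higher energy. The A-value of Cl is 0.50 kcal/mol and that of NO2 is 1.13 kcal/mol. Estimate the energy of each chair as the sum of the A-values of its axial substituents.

C1 and C4 have opposite parity, so for the trans isomer the two substituents are e,e in one chair and a,a in the other.
Chair I (chloro axial, nitro axial): E = 1.63 kcal/mol.
Chair II (chloro equatorial, nitro equatorial): E = 0.00 kcal/mol.
Chair I is the less stable (higher-energy) conformer, and in that chair the chloro group is axial.

axial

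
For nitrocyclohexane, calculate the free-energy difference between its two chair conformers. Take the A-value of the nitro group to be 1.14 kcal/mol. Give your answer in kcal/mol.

A monosubstituted cyclohexane has one chair with the nitro group axial (E = A = 1.14 kcal/mol) and one with it equatorial (E = 0).
ΔE = 1.14 − 0 = 1.14 kcal/mol.

1.14 kcal/mol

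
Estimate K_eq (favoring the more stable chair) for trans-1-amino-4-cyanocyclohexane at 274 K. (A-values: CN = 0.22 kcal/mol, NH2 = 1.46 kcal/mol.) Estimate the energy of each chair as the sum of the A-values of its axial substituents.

K ≈ 21.9

C1 and C4 have opposite parity, so for the trans isomer the two substituents are e,e in one chair and a,a in the other.
Chair I (cyano axial, amino axial): E = 1.68 kcal/mol; chair II (cyano equatorial, amino equatorial): E = 0.00 kcal/mol.
ΔG = 1.68 kcal/mol between the two chairs.
K = exp(ΔG/RT) with R = 1.987×10⁻³ kcal mol⁻¹ K⁻¹ and T = 274 K gives K ≈ 21.9.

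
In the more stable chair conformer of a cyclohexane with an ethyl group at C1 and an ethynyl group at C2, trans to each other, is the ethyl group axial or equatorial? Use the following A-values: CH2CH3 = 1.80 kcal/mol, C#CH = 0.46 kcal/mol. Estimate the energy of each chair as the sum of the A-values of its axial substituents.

C1 and C2 have opposite parity, so for the trans isomer the two substituents are e,e in one chair and a,a in the other.
Chair I (ethyl axial, ethynyl axial): E = 2.26 kcal/mol.
Chair II (ethyl equatorial, ethynyl equatorial): E = 0.00 kcal/mol.
Chair II is the more stable (lower-energy) conformer, and in that chair the ethyl group is equatorial.

equatorial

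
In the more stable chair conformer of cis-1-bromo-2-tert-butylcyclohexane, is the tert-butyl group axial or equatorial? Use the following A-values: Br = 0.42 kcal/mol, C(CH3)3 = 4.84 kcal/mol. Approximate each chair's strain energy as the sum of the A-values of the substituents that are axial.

equatorial

C1 and C2 have opposite parity, so for the cis isomer the two substituents are one axial and one equatorial in each chair.
Chair I (bromo axial, tert-butyl equatorial): E = 0.42 kcal/mol.
Chair II (bromo equatorial, tert-butyl axial): E = 4.84 kcal/mol.
Chair I is the more stable (lower-energy) conformer, and in that chair the tert-butyl group is equatorial.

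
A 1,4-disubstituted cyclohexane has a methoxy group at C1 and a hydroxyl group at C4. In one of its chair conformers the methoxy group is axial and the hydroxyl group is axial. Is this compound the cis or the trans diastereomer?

trans

C1 and C4 have opposite parity, so their axial bonds point in opposite directions.
With opposite-parity carbons, two substituents on the same face are one axial and one equatorial; opposite faces give both axial or both equatorial.
Here the groups are axial/axial → opposite face → trans.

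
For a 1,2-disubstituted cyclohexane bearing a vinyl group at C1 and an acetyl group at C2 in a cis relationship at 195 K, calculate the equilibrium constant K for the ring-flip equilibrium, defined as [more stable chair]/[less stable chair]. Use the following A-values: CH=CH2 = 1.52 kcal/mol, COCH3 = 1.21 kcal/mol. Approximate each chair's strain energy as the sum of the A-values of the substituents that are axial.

K ≈ 2.23

C1 and C2 have opposite parity, so for the cis isomer the two substituents are one axial and one equatorial in each chair.
Chair I (vinyl axial, acetyl equatorial): E = 1.52 kcal/mol; chair II (vinyl equatorial, acetyl axial): E = 1.21 kcal/mol.
ΔG = 0.31 kcal/mol between the two chairs.
K = exp(ΔG/RT) with R = 1.987×10⁻³ kcal mol⁻¹ K⁻¹ and T = 195 K gives K ≈ 2.23.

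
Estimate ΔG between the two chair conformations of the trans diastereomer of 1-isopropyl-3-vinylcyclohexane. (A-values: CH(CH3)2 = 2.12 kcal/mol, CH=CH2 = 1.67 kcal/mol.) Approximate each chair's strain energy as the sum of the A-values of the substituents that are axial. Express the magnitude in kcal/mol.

0.45 kcal/mol

C1 and C3 have the same parity, so for the trans isomer the two substituents are one axial and one equatorial in each chair.
Chair I (isopropyl axial, vinyl equatorial): E = 2.12 kcal/mol.
Chair II (isopropyl equatorial, vinyl axial): E = 1.67 kcal/mol.
ΔE = 2.12 − 1.67 = 0.45 kcal/mol; chair II is more stable.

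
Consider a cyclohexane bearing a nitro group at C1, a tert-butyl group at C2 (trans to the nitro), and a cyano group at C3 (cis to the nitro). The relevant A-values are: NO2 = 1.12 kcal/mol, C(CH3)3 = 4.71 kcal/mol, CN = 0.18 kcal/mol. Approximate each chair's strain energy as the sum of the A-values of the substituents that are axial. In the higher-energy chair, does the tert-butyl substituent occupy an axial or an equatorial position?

Chair I (nitro axial, tert-butyl axial, cyano axial): E = 6.01 kcal/mol.
Chair II (nitro equatorial, tert-butyl equatorial, cyano equatorial): E = 0.00 kcal/mol.
Chair I is the less stable (higher-energy) conformer, and in that chair the tert-butyl group is axial.

axial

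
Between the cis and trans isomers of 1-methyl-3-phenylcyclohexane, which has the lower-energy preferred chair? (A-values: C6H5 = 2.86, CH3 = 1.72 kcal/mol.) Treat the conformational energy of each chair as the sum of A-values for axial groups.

At 1,3 positions (parity same): cis → (e,e or a,a); trans → (a,e or e,a).
Best chair for cis: E = 0.00 kcal/mol; best chair for trans: E = 1.72 kcal/mol.
The cis isomer is lower by 1.72 kcal/mol.

cis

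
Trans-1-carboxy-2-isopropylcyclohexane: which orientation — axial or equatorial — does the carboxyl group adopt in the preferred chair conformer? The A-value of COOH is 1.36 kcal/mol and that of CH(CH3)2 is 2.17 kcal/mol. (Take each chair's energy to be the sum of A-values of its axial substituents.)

equatorial

C1 and C2 have opposite parity, so for the trans isomer the two substituents are e,e in one chair and a,a in the other.
Chair I (carboxyl axial, isopropyl axial): E = 3.53 kcal/mol.
Chair II (carboxyl equatorial, isopropyl equatorial): E = 0.00 kcal/mol.
Chair II is the more stable (lower-energy) conformer, and in that chair the carboxyl group is equatorial.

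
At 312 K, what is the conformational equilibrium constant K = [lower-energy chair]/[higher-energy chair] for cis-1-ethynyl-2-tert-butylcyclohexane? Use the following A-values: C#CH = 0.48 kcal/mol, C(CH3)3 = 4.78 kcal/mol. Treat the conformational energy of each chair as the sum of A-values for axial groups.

K ≈ 1029

C1 and C2 have opposite parity, so for the cis isomer the two substituents are one axial and one equatorial in each chair.
Chair I (ethynyl axial, tert-butyl equatorial): E = 0.48 kcal/mol; chair II (ethynyl equatorial, tert-butyl axial): E = 4.78 kcal/mol.
ΔG = 4.30 kcal/mol between the two chairs.
K = exp(ΔG/RT) with R = 1.987×10⁻³ kcal mol⁻¹ K⁻¹ and T = 312 K gives K ≈ 1.03e+03.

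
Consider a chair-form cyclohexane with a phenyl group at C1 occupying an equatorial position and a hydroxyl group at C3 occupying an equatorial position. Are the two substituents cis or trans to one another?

C1 and C3 have the same parity, so their axial bonds point in the same direction.
With same-parity carbons, two substituents on the same face are both axial or both equatorial; opposite faces give one of each.
Here the groups are equatorial/equatorial → same face → cis.

cis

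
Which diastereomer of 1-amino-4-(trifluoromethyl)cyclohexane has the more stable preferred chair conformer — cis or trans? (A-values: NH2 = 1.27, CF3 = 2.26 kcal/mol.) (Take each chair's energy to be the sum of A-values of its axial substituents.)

trans

At 1,4 positions (parity opposite): cis → (a,e or e,a); trans → (e,e or a,a).
Best chair for cis: E = 1.27 kcal/mol; best chair for trans: E = 0.00 kcal/mol.
The trans isomer is lower by 1.27 kcal/mol.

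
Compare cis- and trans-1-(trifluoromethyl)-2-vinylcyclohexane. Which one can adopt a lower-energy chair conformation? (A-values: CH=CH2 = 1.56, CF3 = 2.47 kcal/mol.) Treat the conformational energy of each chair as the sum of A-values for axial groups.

At 1,2 positions (parity opposite): cis → (a,e or e,a); trans → (e,e or a,a).
Best chair for cis: E = 1.56 kcal/mol; best chair for trans: E = 0.00 kcal/mol.
The trans isomer is lower by 1.56 kcal/mol.

trans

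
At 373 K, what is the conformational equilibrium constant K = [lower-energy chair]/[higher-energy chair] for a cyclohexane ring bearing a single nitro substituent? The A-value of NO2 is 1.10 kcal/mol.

One chair has the nitro group axial (E = 1.10 kcal/mol) and the other has it equatorial (E = 0).
ΔG = 1.10 kcal/mol between the two chairs.
K = exp(ΔG/RT) with R = 1.987×10⁻³ kcal mol⁻¹ K⁻¹ and T = 373 K gives K ≈ 4.41.

K ≈ 4.41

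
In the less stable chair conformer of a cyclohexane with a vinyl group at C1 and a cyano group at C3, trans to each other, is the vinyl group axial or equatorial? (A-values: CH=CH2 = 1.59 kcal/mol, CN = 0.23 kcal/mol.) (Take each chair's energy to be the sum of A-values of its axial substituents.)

axial

C1 and C3 have the same parity, so for the trans isomer the two substituents are one axial and one equatorial in each chair.
Chair I (vinyl axial, cyano equatorial): E = 1.59 kcal/mol.
Chair II (vinyl equatorial, cyano axial): E = 0.23 kcal/mol.
Chair I is the less stable (higher-energy) conformer, and in that chair the vinyl group is axial.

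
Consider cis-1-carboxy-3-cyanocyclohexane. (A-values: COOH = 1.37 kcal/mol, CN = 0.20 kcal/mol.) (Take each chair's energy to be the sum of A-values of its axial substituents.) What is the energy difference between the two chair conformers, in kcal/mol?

C1 and C3 have the same parity, so for the cis isomer the two substituents are e,e in one chair and a,a in the other.
Chair I (carboxyl axial, cyano axial): E = 1.57 kcal/mol.
Chair II (carboxyl equatorial, cyano equatorial): E = 0.00 kcal/mol.
ΔE = 1.57 − 0.00 = 1.57 kcal/mol; chair II is more stable.

1.57 kcal/mol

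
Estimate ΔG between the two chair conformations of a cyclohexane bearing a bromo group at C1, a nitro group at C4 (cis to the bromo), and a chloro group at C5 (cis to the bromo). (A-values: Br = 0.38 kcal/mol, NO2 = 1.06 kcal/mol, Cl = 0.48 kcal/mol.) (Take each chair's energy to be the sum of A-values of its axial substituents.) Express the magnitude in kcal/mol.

0.20 kcal/mol

Chair I (bromo axial, nitro equatorial, chloro axial): E = 0.86 kcal/mol.
Chair II (bromo equatorial, nitro axial, chloro equatorial): E = 1.06 kcal/mol.
ΔE = 1.06 − 0.86 = 0.20 kcal/mol; chair I is more stable.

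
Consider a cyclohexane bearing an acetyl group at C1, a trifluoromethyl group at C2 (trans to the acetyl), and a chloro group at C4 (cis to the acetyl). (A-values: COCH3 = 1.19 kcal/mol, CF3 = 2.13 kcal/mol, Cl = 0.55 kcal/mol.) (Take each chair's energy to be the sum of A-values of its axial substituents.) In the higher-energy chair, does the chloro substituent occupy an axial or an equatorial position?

Chair I (acetyl axial, trifluoromethyl axial, chloro equatorial): E = 3.32 kcal/mol.
Chair II (acetyl equatorial, trifluoromethyl equatorial, chloro axial): E = 0.55 kcal/mol.
Chair I is the less stable (higher-energy) conformer, and in that chair the chloro group is equatorial.

equatorial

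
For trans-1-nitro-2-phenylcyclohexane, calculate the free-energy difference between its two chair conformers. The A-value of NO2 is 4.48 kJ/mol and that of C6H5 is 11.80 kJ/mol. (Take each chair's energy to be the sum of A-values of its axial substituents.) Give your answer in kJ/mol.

16.28 kJ/mol

C1 and C2 have opposite parity, so for the trans isomer the two substituents are e,e in one chair and a,a in the other.
Chair I (nitro axial, phenyl axial): E = 16.28 kJ/mol.
Chair II (nitro equatorial, phenyl equatorial): E = 0.00 kJ/mol.
ΔE = 16.28 − 0.00 = 16.28 kJ/mol; chair II is more stable.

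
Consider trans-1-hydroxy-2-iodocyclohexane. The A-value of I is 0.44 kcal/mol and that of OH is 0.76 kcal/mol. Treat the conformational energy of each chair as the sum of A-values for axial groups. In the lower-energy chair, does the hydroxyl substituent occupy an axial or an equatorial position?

C1 and C2 have opposite parity, so for the trans isomer the two substituents are e,e in one chair and a,a in the other.
Chair I (iodo axial, hydroxyl axial): E = 1.20 kcal/mol.
Chair II (iodo equatorial, hydroxyl equatorial): E = 0.00 kcal/mol.
Chair II is the more stable (lower-energy) conformer, and in that chair the hydroxyl group is equatorial.

equatorial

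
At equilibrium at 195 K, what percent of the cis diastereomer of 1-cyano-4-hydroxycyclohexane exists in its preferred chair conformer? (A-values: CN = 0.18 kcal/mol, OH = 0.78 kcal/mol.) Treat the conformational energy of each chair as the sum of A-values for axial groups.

C1 and C4 have opposite parity, so for the cis isomer the two substituents are one axial and one equatorial in each chair.
Chair I (cyano axial, hydroxyl equatorial): E = 0.18 kcal/mol; chair II (cyano equatorial, hydroxyl axial): E = 0.78 kcal/mol.
ΔG = 0.60 kcal/mol between the two chairs.
K = exp(ΔG/RT) with R = 1.987×10⁻³ kcal mol⁻¹ K⁻¹ and T = 195 K gives K ≈ 4.7.
Fraction in the lower-energy chair = K/(K+1) = 82.5%.

82.5%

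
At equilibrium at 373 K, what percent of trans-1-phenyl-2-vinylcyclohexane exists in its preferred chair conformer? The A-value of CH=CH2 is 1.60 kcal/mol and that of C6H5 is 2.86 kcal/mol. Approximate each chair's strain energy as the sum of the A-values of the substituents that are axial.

99.8%

C1 and C2 have opposite parity, so for the trans isomer the two substituents are e,e in one chair and a,a in the other.
Chair I (vinyl axial, phenyl axial): E = 4.46 kcal/mol; chair II (vinyl equatorial, phenyl equatorial): E = 0.00 kcal/mol.
ΔG = 4.46 kcal/mol between the two chairs.
K = exp(ΔG/RT) with R = 1.987×10⁻³ kcal mol⁻¹ K⁻¹ and T = 373 K gives K ≈ 411.
Fraction in the lower-energy chair = K/(K+1) = 99.8%.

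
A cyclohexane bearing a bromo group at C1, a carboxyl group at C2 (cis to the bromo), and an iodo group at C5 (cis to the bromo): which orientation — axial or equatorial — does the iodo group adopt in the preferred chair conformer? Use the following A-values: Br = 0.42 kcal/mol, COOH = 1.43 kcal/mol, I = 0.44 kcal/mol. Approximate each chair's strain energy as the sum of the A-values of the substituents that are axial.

axial

Chair I (bromo axial, carboxyl equatorial, iodo axial): E = 0.86 kcal/mol.
Chair II (bromo equatorial, carboxyl axial, iodo equatorial): E = 1.43 kcal/mol.
Chair I is the more stable (lower-energy) conformer, and in that chair the iodo group is axial.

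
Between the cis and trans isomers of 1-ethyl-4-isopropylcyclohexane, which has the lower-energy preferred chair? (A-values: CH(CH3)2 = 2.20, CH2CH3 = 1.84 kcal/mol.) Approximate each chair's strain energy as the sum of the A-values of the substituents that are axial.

At 1,4 positions (parity opposite): cis → (a,e or e,a); trans → (e,e or a,a).
Best chair for cis: E = 1.84 kcal/mol; best chair for trans: E = 0.00 kcal/mol.
The trans isomer is lower by 1.84 kcal/mol.

trans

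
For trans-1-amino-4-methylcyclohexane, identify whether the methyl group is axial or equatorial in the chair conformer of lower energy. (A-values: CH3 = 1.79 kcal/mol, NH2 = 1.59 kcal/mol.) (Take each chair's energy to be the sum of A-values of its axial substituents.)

C1 and C4 have opposite parity, so for the trans isomer the two substituents are e,e in one chair and a,a in the other.
Chair I (methyl axial, amino axial): E = 3.38 kcal/mol.
Chair II (methyl equatorial, amino equatorial): E = 0.00 kcal/mol.
Chair II is the more stable (lower-energy) conformer, and in that chair the methyl group is equatorial.

equatorial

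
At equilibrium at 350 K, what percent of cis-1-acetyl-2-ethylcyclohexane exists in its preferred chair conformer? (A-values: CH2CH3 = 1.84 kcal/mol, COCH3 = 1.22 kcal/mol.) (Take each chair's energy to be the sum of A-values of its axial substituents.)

70.9%

C1 and C2 have opposite parity, so for the cis isomer the two substituents are one axial and one equatorial in each chair.
Chair I (ethyl axial, acetyl equatorial): E = 1.84 kcal/mol; chair II (ethyl equatorial, acetyl axial): E = 1.22 kcal/mol.
ΔG = 0.62 kcal/mol between the two chairs.
K = exp(ΔG/RT) with R = 1.987×10⁻³ kcal mol⁻¹ K⁻¹ and T = 350 K gives K ≈ 2.44.
Fraction in the lower-energy chair = K/(K+1) = 70.9%.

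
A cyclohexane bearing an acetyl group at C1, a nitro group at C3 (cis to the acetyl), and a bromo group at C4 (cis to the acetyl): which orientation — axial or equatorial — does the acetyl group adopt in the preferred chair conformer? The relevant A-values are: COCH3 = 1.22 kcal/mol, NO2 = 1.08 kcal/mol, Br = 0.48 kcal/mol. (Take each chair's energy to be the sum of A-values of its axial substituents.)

Chair I (acetyl axial, nitro axial, bromo equatorial): E = 2.30 kcal/mol.
Chair II (acetyl equatorial, nitro equatorial, bromo axial): E = 0.48 kcal/mol.
Chair II is the more stable (lower-energy) conformer, and in that chair the acetyl group is equatorial.

equatorial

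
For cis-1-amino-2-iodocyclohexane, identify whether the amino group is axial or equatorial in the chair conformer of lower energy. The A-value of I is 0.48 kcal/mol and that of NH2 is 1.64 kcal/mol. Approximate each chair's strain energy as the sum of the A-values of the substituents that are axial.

equatorial

C1 and C2 have opposite parity, so for the cis isomer the two substituents are one axial and one equatorial in each chair.
Chair I (iodo axial, amino equatorial): E = 0.48 kcal/mol.
Chair II (iodo equatorial, amino axial): E = 1.64 kcal/mol.
Chair I is the more stable (lower-energy) conformer, and in that chair the amino group is equatorial.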